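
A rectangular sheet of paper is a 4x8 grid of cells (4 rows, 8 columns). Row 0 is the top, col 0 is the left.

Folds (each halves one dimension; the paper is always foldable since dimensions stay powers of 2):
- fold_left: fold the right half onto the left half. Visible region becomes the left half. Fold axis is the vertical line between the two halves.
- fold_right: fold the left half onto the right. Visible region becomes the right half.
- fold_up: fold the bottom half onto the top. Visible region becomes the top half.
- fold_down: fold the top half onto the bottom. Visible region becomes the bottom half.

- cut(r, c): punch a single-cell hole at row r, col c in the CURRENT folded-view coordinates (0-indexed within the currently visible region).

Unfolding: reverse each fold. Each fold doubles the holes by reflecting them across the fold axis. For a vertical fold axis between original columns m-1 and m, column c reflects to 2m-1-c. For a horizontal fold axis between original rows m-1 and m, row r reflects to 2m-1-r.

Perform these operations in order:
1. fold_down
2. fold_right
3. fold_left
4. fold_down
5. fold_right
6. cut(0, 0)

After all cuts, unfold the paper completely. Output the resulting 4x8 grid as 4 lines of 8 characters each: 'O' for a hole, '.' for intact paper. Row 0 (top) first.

Answer: OOOOOOOO
OOOOOOOO
OOOOOOOO
OOOOOOOO

Derivation:
Op 1 fold_down: fold axis h@2; visible region now rows[2,4) x cols[0,8) = 2x8
Op 2 fold_right: fold axis v@4; visible region now rows[2,4) x cols[4,8) = 2x4
Op 3 fold_left: fold axis v@6; visible region now rows[2,4) x cols[4,6) = 2x2
Op 4 fold_down: fold axis h@3; visible region now rows[3,4) x cols[4,6) = 1x2
Op 5 fold_right: fold axis v@5; visible region now rows[3,4) x cols[5,6) = 1x1
Op 6 cut(0, 0): punch at orig (3,5); cuts so far [(3, 5)]; region rows[3,4) x cols[5,6) = 1x1
Unfold 1 (reflect across v@5): 2 holes -> [(3, 4), (3, 5)]
Unfold 2 (reflect across h@3): 4 holes -> [(2, 4), (2, 5), (3, 4), (3, 5)]
Unfold 3 (reflect across v@6): 8 holes -> [(2, 4), (2, 5), (2, 6), (2, 7), (3, 4), (3, 5), (3, 6), (3, 7)]
Unfold 4 (reflect across v@4): 16 holes -> [(2, 0), (2, 1), (2, 2), (2, 3), (2, 4), (2, 5), (2, 6), (2, 7), (3, 0), (3, 1), (3, 2), (3, 3), (3, 4), (3, 5), (3, 6), (3, 7)]
Unfold 5 (reflect across h@2): 32 holes -> [(0, 0), (0, 1), (0, 2), (0, 3), (0, 4), (0, 5), (0, 6), (0, 7), (1, 0), (1, 1), (1, 2), (1, 3), (1, 4), (1, 5), (1, 6), (1, 7), (2, 0), (2, 1), (2, 2), (2, 3), (2, 4), (2, 5), (2, 6), (2, 7), (3, 0), (3, 1), (3, 2), (3, 3), (3, 4), (3, 5), (3, 6), (3, 7)]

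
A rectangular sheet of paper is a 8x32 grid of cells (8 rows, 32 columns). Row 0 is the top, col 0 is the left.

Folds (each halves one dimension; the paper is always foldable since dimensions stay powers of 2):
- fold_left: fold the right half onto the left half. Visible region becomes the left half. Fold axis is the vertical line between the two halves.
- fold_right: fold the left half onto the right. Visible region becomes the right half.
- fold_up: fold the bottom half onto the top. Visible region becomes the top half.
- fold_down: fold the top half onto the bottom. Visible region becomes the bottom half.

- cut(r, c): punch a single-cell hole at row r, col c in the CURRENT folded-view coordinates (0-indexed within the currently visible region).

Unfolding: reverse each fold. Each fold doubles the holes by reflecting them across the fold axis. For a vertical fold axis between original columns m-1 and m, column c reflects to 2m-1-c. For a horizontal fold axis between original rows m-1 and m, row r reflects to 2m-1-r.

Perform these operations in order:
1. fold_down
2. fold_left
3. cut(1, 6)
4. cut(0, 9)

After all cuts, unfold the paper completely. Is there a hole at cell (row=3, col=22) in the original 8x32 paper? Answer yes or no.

Answer: yes

Derivation:
Op 1 fold_down: fold axis h@4; visible region now rows[4,8) x cols[0,32) = 4x32
Op 2 fold_left: fold axis v@16; visible region now rows[4,8) x cols[0,16) = 4x16
Op 3 cut(1, 6): punch at orig (5,6); cuts so far [(5, 6)]; region rows[4,8) x cols[0,16) = 4x16
Op 4 cut(0, 9): punch at orig (4,9); cuts so far [(4, 9), (5, 6)]; region rows[4,8) x cols[0,16) = 4x16
Unfold 1 (reflect across v@16): 4 holes -> [(4, 9), (4, 22), (5, 6), (5, 25)]
Unfold 2 (reflect across h@4): 8 holes -> [(2, 6), (2, 25), (3, 9), (3, 22), (4, 9), (4, 22), (5, 6), (5, 25)]
Holes: [(2, 6), (2, 25), (3, 9), (3, 22), (4, 9), (4, 22), (5, 6), (5, 25)]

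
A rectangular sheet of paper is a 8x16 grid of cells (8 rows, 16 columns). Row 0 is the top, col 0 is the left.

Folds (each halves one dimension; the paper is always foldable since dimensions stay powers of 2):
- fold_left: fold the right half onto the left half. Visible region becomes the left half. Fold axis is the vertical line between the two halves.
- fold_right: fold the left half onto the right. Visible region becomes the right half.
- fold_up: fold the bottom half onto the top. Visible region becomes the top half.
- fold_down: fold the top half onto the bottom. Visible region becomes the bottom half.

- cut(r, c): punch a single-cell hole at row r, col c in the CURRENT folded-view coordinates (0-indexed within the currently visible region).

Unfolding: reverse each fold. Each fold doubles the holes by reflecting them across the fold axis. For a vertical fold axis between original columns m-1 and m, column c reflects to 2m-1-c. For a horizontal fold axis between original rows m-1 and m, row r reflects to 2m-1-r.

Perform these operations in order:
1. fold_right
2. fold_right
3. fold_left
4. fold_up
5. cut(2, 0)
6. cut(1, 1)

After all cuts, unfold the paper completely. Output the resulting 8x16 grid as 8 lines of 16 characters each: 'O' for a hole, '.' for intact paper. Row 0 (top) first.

Answer: ................
.OO..OO..OO..OO.
O..OO..OO..OO..O
................
................
O..OO..OO..OO..O
.OO..OO..OO..OO.
................

Derivation:
Op 1 fold_right: fold axis v@8; visible region now rows[0,8) x cols[8,16) = 8x8
Op 2 fold_right: fold axis v@12; visible region now rows[0,8) x cols[12,16) = 8x4
Op 3 fold_left: fold axis v@14; visible region now rows[0,8) x cols[12,14) = 8x2
Op 4 fold_up: fold axis h@4; visible region now rows[0,4) x cols[12,14) = 4x2
Op 5 cut(2, 0): punch at orig (2,12); cuts so far [(2, 12)]; region rows[0,4) x cols[12,14) = 4x2
Op 6 cut(1, 1): punch at orig (1,13); cuts so far [(1, 13), (2, 12)]; region rows[0,4) x cols[12,14) = 4x2
Unfold 1 (reflect across h@4): 4 holes -> [(1, 13), (2, 12), (5, 12), (6, 13)]
Unfold 2 (reflect across v@14): 8 holes -> [(1, 13), (1, 14), (2, 12), (2, 15), (5, 12), (5, 15), (6, 13), (6, 14)]
Unfold 3 (reflect across v@12): 16 holes -> [(1, 9), (1, 10), (1, 13), (1, 14), (2, 8), (2, 11), (2, 12), (2, 15), (5, 8), (5, 11), (5, 12), (5, 15), (6, 9), (6, 10), (6, 13), (6, 14)]
Unfold 4 (reflect across v@8): 32 holes -> [(1, 1), (1, 2), (1, 5), (1, 6), (1, 9), (1, 10), (1, 13), (1, 14), (2, 0), (2, 3), (2, 4), (2, 7), (2, 8), (2, 11), (2, 12), (2, 15), (5, 0), (5, 3), (5, 4), (5, 7), (5, 8), (5, 11), (5, 12), (5, 15), (6, 1), (6, 2), (6, 5), (6, 6), (6, 9), (6, 10), (6, 13), (6, 14)]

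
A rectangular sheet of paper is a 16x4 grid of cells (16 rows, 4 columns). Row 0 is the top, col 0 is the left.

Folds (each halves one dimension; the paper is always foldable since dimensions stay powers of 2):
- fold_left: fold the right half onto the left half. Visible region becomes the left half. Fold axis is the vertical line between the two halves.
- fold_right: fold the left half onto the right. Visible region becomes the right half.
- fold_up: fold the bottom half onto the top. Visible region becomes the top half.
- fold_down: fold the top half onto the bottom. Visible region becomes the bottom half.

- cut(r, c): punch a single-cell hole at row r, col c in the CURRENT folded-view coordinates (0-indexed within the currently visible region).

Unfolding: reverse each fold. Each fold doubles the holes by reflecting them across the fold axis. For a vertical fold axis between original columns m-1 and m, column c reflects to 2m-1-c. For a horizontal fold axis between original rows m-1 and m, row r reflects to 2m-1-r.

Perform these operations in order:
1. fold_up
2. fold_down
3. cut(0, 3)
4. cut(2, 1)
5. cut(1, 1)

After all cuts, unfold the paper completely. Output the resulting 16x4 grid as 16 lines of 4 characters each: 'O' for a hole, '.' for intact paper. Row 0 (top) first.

Op 1 fold_up: fold axis h@8; visible region now rows[0,8) x cols[0,4) = 8x4
Op 2 fold_down: fold axis h@4; visible region now rows[4,8) x cols[0,4) = 4x4
Op 3 cut(0, 3): punch at orig (4,3); cuts so far [(4, 3)]; region rows[4,8) x cols[0,4) = 4x4
Op 4 cut(2, 1): punch at orig (6,1); cuts so far [(4, 3), (6, 1)]; region rows[4,8) x cols[0,4) = 4x4
Op 5 cut(1, 1): punch at orig (5,1); cuts so far [(4, 3), (5, 1), (6, 1)]; region rows[4,8) x cols[0,4) = 4x4
Unfold 1 (reflect across h@4): 6 holes -> [(1, 1), (2, 1), (3, 3), (4, 3), (5, 1), (6, 1)]
Unfold 2 (reflect across h@8): 12 holes -> [(1, 1), (2, 1), (3, 3), (4, 3), (5, 1), (6, 1), (9, 1), (10, 1), (11, 3), (12, 3), (13, 1), (14, 1)]

Answer: ....
.O..
.O..
...O
...O
.O..
.O..
....
....
.O..
.O..
...O
...O
.O..
.O..
....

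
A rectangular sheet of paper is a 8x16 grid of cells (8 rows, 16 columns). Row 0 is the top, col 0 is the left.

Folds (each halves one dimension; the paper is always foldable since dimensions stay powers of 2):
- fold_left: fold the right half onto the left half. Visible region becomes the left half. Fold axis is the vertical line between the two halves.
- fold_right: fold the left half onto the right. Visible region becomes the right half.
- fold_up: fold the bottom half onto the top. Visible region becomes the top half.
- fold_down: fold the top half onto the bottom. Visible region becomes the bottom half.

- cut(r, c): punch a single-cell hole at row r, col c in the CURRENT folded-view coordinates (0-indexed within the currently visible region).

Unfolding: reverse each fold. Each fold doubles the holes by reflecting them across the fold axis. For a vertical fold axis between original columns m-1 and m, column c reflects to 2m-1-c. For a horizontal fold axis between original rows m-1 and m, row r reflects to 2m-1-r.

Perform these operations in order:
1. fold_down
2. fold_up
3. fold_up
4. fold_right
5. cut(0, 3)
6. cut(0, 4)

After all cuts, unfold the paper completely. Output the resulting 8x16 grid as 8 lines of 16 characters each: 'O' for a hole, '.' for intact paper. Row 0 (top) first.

Answer: ...OO......OO...
...OO......OO...
...OO......OO...
...OO......OO...
...OO......OO...
...OO......OO...
...OO......OO...
...OO......OO...

Derivation:
Op 1 fold_down: fold axis h@4; visible region now rows[4,8) x cols[0,16) = 4x16
Op 2 fold_up: fold axis h@6; visible region now rows[4,6) x cols[0,16) = 2x16
Op 3 fold_up: fold axis h@5; visible region now rows[4,5) x cols[0,16) = 1x16
Op 4 fold_right: fold axis v@8; visible region now rows[4,5) x cols[8,16) = 1x8
Op 5 cut(0, 3): punch at orig (4,11); cuts so far [(4, 11)]; region rows[4,5) x cols[8,16) = 1x8
Op 6 cut(0, 4): punch at orig (4,12); cuts so far [(4, 11), (4, 12)]; region rows[4,5) x cols[8,16) = 1x8
Unfold 1 (reflect across v@8): 4 holes -> [(4, 3), (4, 4), (4, 11), (4, 12)]
Unfold 2 (reflect across h@5): 8 holes -> [(4, 3), (4, 4), (4, 11), (4, 12), (5, 3), (5, 4), (5, 11), (5, 12)]
Unfold 3 (reflect across h@6): 16 holes -> [(4, 3), (4, 4), (4, 11), (4, 12), (5, 3), (5, 4), (5, 11), (5, 12), (6, 3), (6, 4), (6, 11), (6, 12), (7, 3), (7, 4), (7, 11), (7, 12)]
Unfold 4 (reflect across h@4): 32 holes -> [(0, 3), (0, 4), (0, 11), (0, 12), (1, 3), (1, 4), (1, 11), (1, 12), (2, 3), (2, 4), (2, 11), (2, 12), (3, 3), (3, 4), (3, 11), (3, 12), (4, 3), (4, 4), (4, 11), (4, 12), (5, 3), (5, 4), (5, 11), (5, 12), (6, 3), (6, 4), (6, 11), (6, 12), (7, 3), (7, 4), (7, 11), (7, 12)]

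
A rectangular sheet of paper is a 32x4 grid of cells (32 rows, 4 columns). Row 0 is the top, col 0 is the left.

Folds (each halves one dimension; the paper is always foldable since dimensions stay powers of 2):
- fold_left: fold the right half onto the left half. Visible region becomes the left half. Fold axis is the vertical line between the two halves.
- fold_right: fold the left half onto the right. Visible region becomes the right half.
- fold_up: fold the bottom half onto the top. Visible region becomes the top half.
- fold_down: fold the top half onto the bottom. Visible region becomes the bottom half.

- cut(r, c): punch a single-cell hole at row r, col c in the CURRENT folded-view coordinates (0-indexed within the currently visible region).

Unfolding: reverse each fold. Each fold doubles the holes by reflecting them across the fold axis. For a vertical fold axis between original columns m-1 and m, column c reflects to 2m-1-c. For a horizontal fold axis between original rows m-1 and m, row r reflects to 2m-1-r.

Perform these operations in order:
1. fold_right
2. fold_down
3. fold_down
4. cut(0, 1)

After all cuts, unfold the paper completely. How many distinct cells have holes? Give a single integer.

Answer: 8

Derivation:
Op 1 fold_right: fold axis v@2; visible region now rows[0,32) x cols[2,4) = 32x2
Op 2 fold_down: fold axis h@16; visible region now rows[16,32) x cols[2,4) = 16x2
Op 3 fold_down: fold axis h@24; visible region now rows[24,32) x cols[2,4) = 8x2
Op 4 cut(0, 1): punch at orig (24,3); cuts so far [(24, 3)]; region rows[24,32) x cols[2,4) = 8x2
Unfold 1 (reflect across h@24): 2 holes -> [(23, 3), (24, 3)]
Unfold 2 (reflect across h@16): 4 holes -> [(7, 3), (8, 3), (23, 3), (24, 3)]
Unfold 3 (reflect across v@2): 8 holes -> [(7, 0), (7, 3), (8, 0), (8, 3), (23, 0), (23, 3), (24, 0), (24, 3)]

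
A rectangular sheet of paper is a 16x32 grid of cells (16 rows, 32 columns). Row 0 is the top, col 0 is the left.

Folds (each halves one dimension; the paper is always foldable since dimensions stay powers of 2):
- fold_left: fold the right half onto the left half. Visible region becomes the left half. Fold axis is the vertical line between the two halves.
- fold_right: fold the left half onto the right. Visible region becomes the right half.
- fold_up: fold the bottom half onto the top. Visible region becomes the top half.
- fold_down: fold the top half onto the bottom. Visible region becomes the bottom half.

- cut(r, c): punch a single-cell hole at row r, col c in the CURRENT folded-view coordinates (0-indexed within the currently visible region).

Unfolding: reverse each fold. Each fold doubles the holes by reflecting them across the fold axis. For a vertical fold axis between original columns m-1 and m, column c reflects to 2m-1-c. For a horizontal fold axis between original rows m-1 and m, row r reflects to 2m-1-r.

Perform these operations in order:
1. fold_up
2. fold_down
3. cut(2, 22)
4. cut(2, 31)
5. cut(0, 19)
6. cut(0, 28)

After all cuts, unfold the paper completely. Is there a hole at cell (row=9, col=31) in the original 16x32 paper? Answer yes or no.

Op 1 fold_up: fold axis h@8; visible region now rows[0,8) x cols[0,32) = 8x32
Op 2 fold_down: fold axis h@4; visible region now rows[4,8) x cols[0,32) = 4x32
Op 3 cut(2, 22): punch at orig (6,22); cuts so far [(6, 22)]; region rows[4,8) x cols[0,32) = 4x32
Op 4 cut(2, 31): punch at orig (6,31); cuts so far [(6, 22), (6, 31)]; region rows[4,8) x cols[0,32) = 4x32
Op 5 cut(0, 19): punch at orig (4,19); cuts so far [(4, 19), (6, 22), (6, 31)]; region rows[4,8) x cols[0,32) = 4x32
Op 6 cut(0, 28): punch at orig (4,28); cuts so far [(4, 19), (4, 28), (6, 22), (6, 31)]; region rows[4,8) x cols[0,32) = 4x32
Unfold 1 (reflect across h@4): 8 holes -> [(1, 22), (1, 31), (3, 19), (3, 28), (4, 19), (4, 28), (6, 22), (6, 31)]
Unfold 2 (reflect across h@8): 16 holes -> [(1, 22), (1, 31), (3, 19), (3, 28), (4, 19), (4, 28), (6, 22), (6, 31), (9, 22), (9, 31), (11, 19), (11, 28), (12, 19), (12, 28), (14, 22), (14, 31)]
Holes: [(1, 22), (1, 31), (3, 19), (3, 28), (4, 19), (4, 28), (6, 22), (6, 31), (9, 22), (9, 31), (11, 19), (11, 28), (12, 19), (12, 28), (14, 22), (14, 31)]

Answer: yes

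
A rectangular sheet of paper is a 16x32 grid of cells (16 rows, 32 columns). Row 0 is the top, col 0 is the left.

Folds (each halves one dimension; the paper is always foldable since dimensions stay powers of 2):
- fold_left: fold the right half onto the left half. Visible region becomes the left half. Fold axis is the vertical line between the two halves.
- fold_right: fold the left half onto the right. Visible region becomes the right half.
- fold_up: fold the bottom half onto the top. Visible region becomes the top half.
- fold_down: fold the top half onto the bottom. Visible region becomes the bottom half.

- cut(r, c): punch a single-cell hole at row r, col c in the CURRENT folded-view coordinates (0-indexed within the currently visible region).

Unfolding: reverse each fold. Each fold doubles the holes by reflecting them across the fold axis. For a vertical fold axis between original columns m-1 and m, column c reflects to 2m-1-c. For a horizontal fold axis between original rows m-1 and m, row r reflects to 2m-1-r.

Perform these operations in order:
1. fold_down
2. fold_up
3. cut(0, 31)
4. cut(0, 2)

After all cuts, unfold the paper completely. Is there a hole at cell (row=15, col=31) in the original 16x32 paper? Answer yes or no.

Op 1 fold_down: fold axis h@8; visible region now rows[8,16) x cols[0,32) = 8x32
Op 2 fold_up: fold axis h@12; visible region now rows[8,12) x cols[0,32) = 4x32
Op 3 cut(0, 31): punch at orig (8,31); cuts so far [(8, 31)]; region rows[8,12) x cols[0,32) = 4x32
Op 4 cut(0, 2): punch at orig (8,2); cuts so far [(8, 2), (8, 31)]; region rows[8,12) x cols[0,32) = 4x32
Unfold 1 (reflect across h@12): 4 holes -> [(8, 2), (8, 31), (15, 2), (15, 31)]
Unfold 2 (reflect across h@8): 8 holes -> [(0, 2), (0, 31), (7, 2), (7, 31), (8, 2), (8, 31), (15, 2), (15, 31)]
Holes: [(0, 2), (0, 31), (7, 2), (7, 31), (8, 2), (8, 31), (15, 2), (15, 31)]

Answer: yes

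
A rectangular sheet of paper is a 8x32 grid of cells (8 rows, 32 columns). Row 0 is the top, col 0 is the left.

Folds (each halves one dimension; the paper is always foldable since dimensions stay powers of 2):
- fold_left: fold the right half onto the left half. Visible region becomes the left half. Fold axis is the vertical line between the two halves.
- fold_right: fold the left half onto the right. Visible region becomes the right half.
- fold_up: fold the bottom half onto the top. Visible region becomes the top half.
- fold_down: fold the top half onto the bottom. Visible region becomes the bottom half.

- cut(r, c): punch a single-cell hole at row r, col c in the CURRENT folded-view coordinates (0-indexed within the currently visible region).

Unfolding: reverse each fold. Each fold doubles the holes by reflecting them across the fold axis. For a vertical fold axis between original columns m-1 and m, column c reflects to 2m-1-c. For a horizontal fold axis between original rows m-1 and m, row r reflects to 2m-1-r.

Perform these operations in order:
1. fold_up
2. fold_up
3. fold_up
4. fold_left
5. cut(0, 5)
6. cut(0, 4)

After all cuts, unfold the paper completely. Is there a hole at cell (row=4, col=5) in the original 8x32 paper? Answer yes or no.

Answer: yes

Derivation:
Op 1 fold_up: fold axis h@4; visible region now rows[0,4) x cols[0,32) = 4x32
Op 2 fold_up: fold axis h@2; visible region now rows[0,2) x cols[0,32) = 2x32
Op 3 fold_up: fold axis h@1; visible region now rows[0,1) x cols[0,32) = 1x32
Op 4 fold_left: fold axis v@16; visible region now rows[0,1) x cols[0,16) = 1x16
Op 5 cut(0, 5): punch at orig (0,5); cuts so far [(0, 5)]; region rows[0,1) x cols[0,16) = 1x16
Op 6 cut(0, 4): punch at orig (0,4); cuts so far [(0, 4), (0, 5)]; region rows[0,1) x cols[0,16) = 1x16
Unfold 1 (reflect across v@16): 4 holes -> [(0, 4), (0, 5), (0, 26), (0, 27)]
Unfold 2 (reflect across h@1): 8 holes -> [(0, 4), (0, 5), (0, 26), (0, 27), (1, 4), (1, 5), (1, 26), (1, 27)]
Unfold 3 (reflect across h@2): 16 holes -> [(0, 4), (0, 5), (0, 26), (0, 27), (1, 4), (1, 5), (1, 26), (1, 27), (2, 4), (2, 5), (2, 26), (2, 27), (3, 4), (3, 5), (3, 26), (3, 27)]
Unfold 4 (reflect across h@4): 32 holes -> [(0, 4), (0, 5), (0, 26), (0, 27), (1, 4), (1, 5), (1, 26), (1, 27), (2, 4), (2, 5), (2, 26), (2, 27), (3, 4), (3, 5), (3, 26), (3, 27), (4, 4), (4, 5), (4, 26), (4, 27), (5, 4), (5, 5), (5, 26), (5, 27), (6, 4), (6, 5), (6, 26), (6, 27), (7, 4), (7, 5), (7, 26), (7, 27)]
Holes: [(0, 4), (0, 5), (0, 26), (0, 27), (1, 4), (1, 5), (1, 26), (1, 27), (2, 4), (2, 5), (2, 26), (2, 27), (3, 4), (3, 5), (3, 26), (3, 27), (4, 4), (4, 5), (4, 26), (4, 27), (5, 4), (5, 5), (5, 26), (5, 27), (6, 4), (6, 5), (6, 26), (6, 27), (7, 4), (7, 5), (7, 26), (7, 27)]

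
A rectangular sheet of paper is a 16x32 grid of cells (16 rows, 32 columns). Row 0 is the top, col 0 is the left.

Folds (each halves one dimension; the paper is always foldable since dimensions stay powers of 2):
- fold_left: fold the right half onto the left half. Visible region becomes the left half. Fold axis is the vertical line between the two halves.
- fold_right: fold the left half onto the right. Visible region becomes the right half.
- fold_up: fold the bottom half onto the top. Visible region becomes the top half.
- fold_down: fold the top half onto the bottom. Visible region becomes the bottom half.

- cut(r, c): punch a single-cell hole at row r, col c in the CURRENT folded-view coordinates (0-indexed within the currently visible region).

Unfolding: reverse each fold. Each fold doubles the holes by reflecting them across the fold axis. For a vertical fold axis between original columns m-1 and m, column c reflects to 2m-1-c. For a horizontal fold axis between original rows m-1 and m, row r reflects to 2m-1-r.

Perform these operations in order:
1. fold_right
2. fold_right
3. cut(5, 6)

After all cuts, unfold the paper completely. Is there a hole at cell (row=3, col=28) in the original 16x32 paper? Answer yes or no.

Answer: no

Derivation:
Op 1 fold_right: fold axis v@16; visible region now rows[0,16) x cols[16,32) = 16x16
Op 2 fold_right: fold axis v@24; visible region now rows[0,16) x cols[24,32) = 16x8
Op 3 cut(5, 6): punch at orig (5,30); cuts so far [(5, 30)]; region rows[0,16) x cols[24,32) = 16x8
Unfold 1 (reflect across v@24): 2 holes -> [(5, 17), (5, 30)]
Unfold 2 (reflect across v@16): 4 holes -> [(5, 1), (5, 14), (5, 17), (5, 30)]
Holes: [(5, 1), (5, 14), (5, 17), (5, 30)]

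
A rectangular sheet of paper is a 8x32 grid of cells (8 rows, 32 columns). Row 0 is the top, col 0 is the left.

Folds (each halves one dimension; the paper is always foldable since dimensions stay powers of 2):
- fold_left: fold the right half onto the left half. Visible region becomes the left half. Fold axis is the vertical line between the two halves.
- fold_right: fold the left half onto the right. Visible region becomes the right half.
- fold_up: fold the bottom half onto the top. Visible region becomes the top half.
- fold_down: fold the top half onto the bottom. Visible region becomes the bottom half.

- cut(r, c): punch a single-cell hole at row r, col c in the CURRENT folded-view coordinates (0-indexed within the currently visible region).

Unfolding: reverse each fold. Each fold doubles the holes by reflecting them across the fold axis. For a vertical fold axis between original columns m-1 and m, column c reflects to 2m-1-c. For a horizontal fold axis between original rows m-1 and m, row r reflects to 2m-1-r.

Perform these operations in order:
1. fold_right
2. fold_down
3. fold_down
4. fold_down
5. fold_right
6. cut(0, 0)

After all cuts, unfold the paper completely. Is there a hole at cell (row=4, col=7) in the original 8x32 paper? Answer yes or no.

Op 1 fold_right: fold axis v@16; visible region now rows[0,8) x cols[16,32) = 8x16
Op 2 fold_down: fold axis h@4; visible region now rows[4,8) x cols[16,32) = 4x16
Op 3 fold_down: fold axis h@6; visible region now rows[6,8) x cols[16,32) = 2x16
Op 4 fold_down: fold axis h@7; visible region now rows[7,8) x cols[16,32) = 1x16
Op 5 fold_right: fold axis v@24; visible region now rows[7,8) x cols[24,32) = 1x8
Op 6 cut(0, 0): punch at orig (7,24); cuts so far [(7, 24)]; region rows[7,8) x cols[24,32) = 1x8
Unfold 1 (reflect across v@24): 2 holes -> [(7, 23), (7, 24)]
Unfold 2 (reflect across h@7): 4 holes -> [(6, 23), (6, 24), (7, 23), (7, 24)]
Unfold 3 (reflect across h@6): 8 holes -> [(4, 23), (4, 24), (5, 23), (5, 24), (6, 23), (6, 24), (7, 23), (7, 24)]
Unfold 4 (reflect across h@4): 16 holes -> [(0, 23), (0, 24), (1, 23), (1, 24), (2, 23), (2, 24), (3, 23), (3, 24), (4, 23), (4, 24), (5, 23), (5, 24), (6, 23), (6, 24), (7, 23), (7, 24)]
Unfold 5 (reflect across v@16): 32 holes -> [(0, 7), (0, 8), (0, 23), (0, 24), (1, 7), (1, 8), (1, 23), (1, 24), (2, 7), (2, 8), (2, 23), (2, 24), (3, 7), (3, 8), (3, 23), (3, 24), (4, 7), (4, 8), (4, 23), (4, 24), (5, 7), (5, 8), (5, 23), (5, 24), (6, 7), (6, 8), (6, 23), (6, 24), (7, 7), (7, 8), (7, 23), (7, 24)]
Holes: [(0, 7), (0, 8), (0, 23), (0, 24), (1, 7), (1, 8), (1, 23), (1, 24), (2, 7), (2, 8), (2, 23), (2, 24), (3, 7), (3, 8), (3, 23), (3, 24), (4, 7), (4, 8), (4, 23), (4, 24), (5, 7), (5, 8), (5, 23), (5, 24), (6, 7), (6, 8), (6, 23), (6, 24), (7, 7), (7, 8), (7, 23), (7, 24)]

Answer: yes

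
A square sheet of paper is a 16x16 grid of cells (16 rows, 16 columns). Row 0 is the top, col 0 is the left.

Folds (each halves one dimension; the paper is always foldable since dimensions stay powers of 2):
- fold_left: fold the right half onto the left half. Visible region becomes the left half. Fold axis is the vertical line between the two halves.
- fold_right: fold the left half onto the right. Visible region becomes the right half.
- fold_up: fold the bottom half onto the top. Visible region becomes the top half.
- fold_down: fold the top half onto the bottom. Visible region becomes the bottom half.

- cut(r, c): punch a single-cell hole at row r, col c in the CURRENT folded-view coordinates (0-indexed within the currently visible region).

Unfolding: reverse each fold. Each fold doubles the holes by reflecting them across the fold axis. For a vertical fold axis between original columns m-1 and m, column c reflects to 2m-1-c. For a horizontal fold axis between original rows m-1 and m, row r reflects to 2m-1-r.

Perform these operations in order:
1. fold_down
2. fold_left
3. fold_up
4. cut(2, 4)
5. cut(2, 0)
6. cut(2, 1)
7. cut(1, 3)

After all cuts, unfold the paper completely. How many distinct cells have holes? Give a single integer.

Answer: 32

Derivation:
Op 1 fold_down: fold axis h@8; visible region now rows[8,16) x cols[0,16) = 8x16
Op 2 fold_left: fold axis v@8; visible region now rows[8,16) x cols[0,8) = 8x8
Op 3 fold_up: fold axis h@12; visible region now rows[8,12) x cols[0,8) = 4x8
Op 4 cut(2, 4): punch at orig (10,4); cuts so far [(10, 4)]; region rows[8,12) x cols[0,8) = 4x8
Op 5 cut(2, 0): punch at orig (10,0); cuts so far [(10, 0), (10, 4)]; region rows[8,12) x cols[0,8) = 4x8
Op 6 cut(2, 1): punch at orig (10,1); cuts so far [(10, 0), (10, 1), (10, 4)]; region rows[8,12) x cols[0,8) = 4x8
Op 7 cut(1, 3): punch at orig (9,3); cuts so far [(9, 3), (10, 0), (10, 1), (10, 4)]; region rows[8,12) x cols[0,8) = 4x8
Unfold 1 (reflect across h@12): 8 holes -> [(9, 3), (10, 0), (10, 1), (10, 4), (13, 0), (13, 1), (13, 4), (14, 3)]
Unfold 2 (reflect across v@8): 16 holes -> [(9, 3), (9, 12), (10, 0), (10, 1), (10, 4), (10, 11), (10, 14), (10, 15), (13, 0), (13, 1), (13, 4), (13, 11), (13, 14), (13, 15), (14, 3), (14, 12)]
Unfold 3 (reflect across h@8): 32 holes -> [(1, 3), (1, 12), (2, 0), (2, 1), (2, 4), (2, 11), (2, 14), (2, 15), (5, 0), (5, 1), (5, 4), (5, 11), (5, 14), (5, 15), (6, 3), (6, 12), (9, 3), (9, 12), (10, 0), (10, 1), (10, 4), (10, 11), (10, 14), (10, 15), (13, 0), (13, 1), (13, 4), (13, 11), (13, 14), (13, 15), (14, 3), (14, 12)]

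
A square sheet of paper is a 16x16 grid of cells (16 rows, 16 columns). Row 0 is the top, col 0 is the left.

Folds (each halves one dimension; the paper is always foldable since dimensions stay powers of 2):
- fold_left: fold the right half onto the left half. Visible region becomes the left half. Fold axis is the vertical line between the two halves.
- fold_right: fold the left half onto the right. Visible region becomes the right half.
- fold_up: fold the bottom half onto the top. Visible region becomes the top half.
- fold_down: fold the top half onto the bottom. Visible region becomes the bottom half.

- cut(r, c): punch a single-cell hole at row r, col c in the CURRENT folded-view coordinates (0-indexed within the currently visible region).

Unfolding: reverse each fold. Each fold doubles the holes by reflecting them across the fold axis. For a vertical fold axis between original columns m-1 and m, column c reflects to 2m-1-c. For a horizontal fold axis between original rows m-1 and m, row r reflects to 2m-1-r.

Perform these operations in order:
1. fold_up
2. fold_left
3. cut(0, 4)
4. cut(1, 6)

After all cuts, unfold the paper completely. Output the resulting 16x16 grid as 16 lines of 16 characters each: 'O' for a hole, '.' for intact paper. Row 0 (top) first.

Op 1 fold_up: fold axis h@8; visible region now rows[0,8) x cols[0,16) = 8x16
Op 2 fold_left: fold axis v@8; visible region now rows[0,8) x cols[0,8) = 8x8
Op 3 cut(0, 4): punch at orig (0,4); cuts so far [(0, 4)]; region rows[0,8) x cols[0,8) = 8x8
Op 4 cut(1, 6): punch at orig (1,6); cuts so far [(0, 4), (1, 6)]; region rows[0,8) x cols[0,8) = 8x8
Unfold 1 (reflect across v@8): 4 holes -> [(0, 4), (0, 11), (1, 6), (1, 9)]
Unfold 2 (reflect across h@8): 8 holes -> [(0, 4), (0, 11), (1, 6), (1, 9), (14, 6), (14, 9), (15, 4), (15, 11)]

Answer: ....O......O....
......O..O......
................
................
................
................
................
................
................
................
................
................
................
................
......O..O......
....O......O....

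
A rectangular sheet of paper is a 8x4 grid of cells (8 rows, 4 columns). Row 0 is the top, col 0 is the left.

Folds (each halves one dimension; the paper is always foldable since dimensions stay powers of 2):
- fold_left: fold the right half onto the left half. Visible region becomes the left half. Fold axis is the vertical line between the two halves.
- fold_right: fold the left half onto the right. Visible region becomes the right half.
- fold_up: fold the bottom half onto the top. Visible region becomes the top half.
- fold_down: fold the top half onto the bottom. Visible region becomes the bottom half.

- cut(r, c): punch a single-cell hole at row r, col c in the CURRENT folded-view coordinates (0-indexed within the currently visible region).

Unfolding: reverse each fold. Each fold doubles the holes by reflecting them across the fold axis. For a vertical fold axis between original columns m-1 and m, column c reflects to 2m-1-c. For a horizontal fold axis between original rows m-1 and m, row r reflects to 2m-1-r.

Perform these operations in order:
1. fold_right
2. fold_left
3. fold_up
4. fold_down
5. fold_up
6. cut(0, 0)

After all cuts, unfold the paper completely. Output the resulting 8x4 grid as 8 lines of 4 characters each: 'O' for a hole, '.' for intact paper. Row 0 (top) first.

Answer: OOOO
OOOO
OOOO
OOOO
OOOO
OOOO
OOOO
OOOO

Derivation:
Op 1 fold_right: fold axis v@2; visible region now rows[0,8) x cols[2,4) = 8x2
Op 2 fold_left: fold axis v@3; visible region now rows[0,8) x cols[2,3) = 8x1
Op 3 fold_up: fold axis h@4; visible region now rows[0,4) x cols[2,3) = 4x1
Op 4 fold_down: fold axis h@2; visible region now rows[2,4) x cols[2,3) = 2x1
Op 5 fold_up: fold axis h@3; visible region now rows[2,3) x cols[2,3) = 1x1
Op 6 cut(0, 0): punch at orig (2,2); cuts so far [(2, 2)]; region rows[2,3) x cols[2,3) = 1x1
Unfold 1 (reflect across h@3): 2 holes -> [(2, 2), (3, 2)]
Unfold 2 (reflect across h@2): 4 holes -> [(0, 2), (1, 2), (2, 2), (3, 2)]
Unfold 3 (reflect across h@4): 8 holes -> [(0, 2), (1, 2), (2, 2), (3, 2), (4, 2), (5, 2), (6, 2), (7, 2)]
Unfold 4 (reflect across v@3): 16 holes -> [(0, 2), (0, 3), (1, 2), (1, 3), (2, 2), (2, 3), (3, 2), (3, 3), (4, 2), (4, 3), (5, 2), (5, 3), (6, 2), (6, 3), (7, 2), (7, 3)]
Unfold 5 (reflect across v@2): 32 holes -> [(0, 0), (0, 1), (0, 2), (0, 3), (1, 0), (1, 1), (1, 2), (1, 3), (2, 0), (2, 1), (2, 2), (2, 3), (3, 0), (3, 1), (3, 2), (3, 3), (4, 0), (4, 1), (4, 2), (4, 3), (5, 0), (5, 1), (5, 2), (5, 3), (6, 0), (6, 1), (6, 2), (6, 3), (7, 0), (7, 1), (7, 2), (7, 3)]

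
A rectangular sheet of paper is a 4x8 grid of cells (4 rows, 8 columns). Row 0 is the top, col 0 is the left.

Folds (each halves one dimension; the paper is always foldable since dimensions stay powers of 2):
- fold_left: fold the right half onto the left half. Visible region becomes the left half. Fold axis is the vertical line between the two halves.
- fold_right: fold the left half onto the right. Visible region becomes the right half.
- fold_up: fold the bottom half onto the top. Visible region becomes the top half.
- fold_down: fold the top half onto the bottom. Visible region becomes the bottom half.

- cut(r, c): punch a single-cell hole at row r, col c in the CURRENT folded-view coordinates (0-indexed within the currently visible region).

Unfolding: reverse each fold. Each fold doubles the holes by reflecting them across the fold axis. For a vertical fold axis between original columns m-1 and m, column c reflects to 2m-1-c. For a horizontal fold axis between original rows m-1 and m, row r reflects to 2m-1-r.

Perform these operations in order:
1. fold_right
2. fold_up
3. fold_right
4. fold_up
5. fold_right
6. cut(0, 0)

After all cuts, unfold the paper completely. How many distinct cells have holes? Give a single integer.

Op 1 fold_right: fold axis v@4; visible region now rows[0,4) x cols[4,8) = 4x4
Op 2 fold_up: fold axis h@2; visible region now rows[0,2) x cols[4,8) = 2x4
Op 3 fold_right: fold axis v@6; visible region now rows[0,2) x cols[6,8) = 2x2
Op 4 fold_up: fold axis h@1; visible region now rows[0,1) x cols[6,8) = 1x2
Op 5 fold_right: fold axis v@7; visible region now rows[0,1) x cols[7,8) = 1x1
Op 6 cut(0, 0): punch at orig (0,7); cuts so far [(0, 7)]; region rows[0,1) x cols[7,8) = 1x1
Unfold 1 (reflect across v@7): 2 holes -> [(0, 6), (0, 7)]
Unfold 2 (reflect across h@1): 4 holes -> [(0, 6), (0, 7), (1, 6), (1, 7)]
Unfold 3 (reflect across v@6): 8 holes -> [(0, 4), (0, 5), (0, 6), (0, 7), (1, 4), (1, 5), (1, 6), (1, 7)]
Unfold 4 (reflect across h@2): 16 holes -> [(0, 4), (0, 5), (0, 6), (0, 7), (1, 4), (1, 5), (1, 6), (1, 7), (2, 4), (2, 5), (2, 6), (2, 7), (3, 4), (3, 5), (3, 6), (3, 7)]
Unfold 5 (reflect across v@4): 32 holes -> [(0, 0), (0, 1), (0, 2), (0, 3), (0, 4), (0, 5), (0, 6), (0, 7), (1, 0), (1, 1), (1, 2), (1, 3), (1, 4), (1, 5), (1, 6), (1, 7), (2, 0), (2, 1), (2, 2), (2, 3), (2, 4), (2, 5), (2, 6), (2, 7), (3, 0), (3, 1), (3, 2), (3, 3), (3, 4), (3, 5), (3, 6), (3, 7)]

Answer: 32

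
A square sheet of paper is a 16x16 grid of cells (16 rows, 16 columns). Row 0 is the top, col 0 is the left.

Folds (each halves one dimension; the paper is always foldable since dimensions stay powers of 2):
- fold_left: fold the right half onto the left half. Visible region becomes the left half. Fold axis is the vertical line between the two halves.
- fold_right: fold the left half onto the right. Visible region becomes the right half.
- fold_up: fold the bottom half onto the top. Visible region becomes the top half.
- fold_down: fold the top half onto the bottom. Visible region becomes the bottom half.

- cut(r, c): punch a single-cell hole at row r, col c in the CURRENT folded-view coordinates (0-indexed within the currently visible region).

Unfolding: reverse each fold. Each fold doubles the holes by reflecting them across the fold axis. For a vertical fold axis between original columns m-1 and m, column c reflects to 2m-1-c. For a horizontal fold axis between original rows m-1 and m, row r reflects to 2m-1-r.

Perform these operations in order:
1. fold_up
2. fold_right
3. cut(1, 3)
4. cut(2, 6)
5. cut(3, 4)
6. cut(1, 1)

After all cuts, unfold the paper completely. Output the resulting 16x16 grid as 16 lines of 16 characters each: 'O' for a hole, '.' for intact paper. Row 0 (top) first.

Op 1 fold_up: fold axis h@8; visible region now rows[0,8) x cols[0,16) = 8x16
Op 2 fold_right: fold axis v@8; visible region now rows[0,8) x cols[8,16) = 8x8
Op 3 cut(1, 3): punch at orig (1,11); cuts so far [(1, 11)]; region rows[0,8) x cols[8,16) = 8x8
Op 4 cut(2, 6): punch at orig (2,14); cuts so far [(1, 11), (2, 14)]; region rows[0,8) x cols[8,16) = 8x8
Op 5 cut(3, 4): punch at orig (3,12); cuts so far [(1, 11), (2, 14), (3, 12)]; region rows[0,8) x cols[8,16) = 8x8
Op 6 cut(1, 1): punch at orig (1,9); cuts so far [(1, 9), (1, 11), (2, 14), (3, 12)]; region rows[0,8) x cols[8,16) = 8x8
Unfold 1 (reflect across v@8): 8 holes -> [(1, 4), (1, 6), (1, 9), (1, 11), (2, 1), (2, 14), (3, 3), (3, 12)]
Unfold 2 (reflect across h@8): 16 holes -> [(1, 4), (1, 6), (1, 9), (1, 11), (2, 1), (2, 14), (3, 3), (3, 12), (12, 3), (12, 12), (13, 1), (13, 14), (14, 4), (14, 6), (14, 9), (14, 11)]

Answer: ................
....O.O..O.O....
.O............O.
...O........O...
................
................
................
................
................
................
................
................
...O........O...
.O............O.
....O.O..O.O....
................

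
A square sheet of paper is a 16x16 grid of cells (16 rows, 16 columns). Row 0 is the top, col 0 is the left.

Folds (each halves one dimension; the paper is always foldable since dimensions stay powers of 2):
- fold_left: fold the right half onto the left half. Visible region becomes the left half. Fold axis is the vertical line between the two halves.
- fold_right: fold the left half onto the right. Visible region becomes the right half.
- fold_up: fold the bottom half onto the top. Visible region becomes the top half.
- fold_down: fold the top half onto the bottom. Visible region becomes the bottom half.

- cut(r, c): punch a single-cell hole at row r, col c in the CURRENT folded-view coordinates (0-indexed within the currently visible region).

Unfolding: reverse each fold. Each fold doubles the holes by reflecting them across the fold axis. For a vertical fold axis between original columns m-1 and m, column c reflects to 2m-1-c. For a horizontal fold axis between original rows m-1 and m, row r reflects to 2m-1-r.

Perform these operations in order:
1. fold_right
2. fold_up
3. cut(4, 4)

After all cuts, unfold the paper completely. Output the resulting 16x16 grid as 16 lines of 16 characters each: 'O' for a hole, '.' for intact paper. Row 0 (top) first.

Answer: ................
................
................
................
...O........O...
................
................
................
................
................
................
...O........O...
................
................
................
................

Derivation:
Op 1 fold_right: fold axis v@8; visible region now rows[0,16) x cols[8,16) = 16x8
Op 2 fold_up: fold axis h@8; visible region now rows[0,8) x cols[8,16) = 8x8
Op 3 cut(4, 4): punch at orig (4,12); cuts so far [(4, 12)]; region rows[0,8) x cols[8,16) = 8x8
Unfold 1 (reflect across h@8): 2 holes -> [(4, 12), (11, 12)]
Unfold 2 (reflect across v@8): 4 holes -> [(4, 3), (4, 12), (11, 3), (11, 12)]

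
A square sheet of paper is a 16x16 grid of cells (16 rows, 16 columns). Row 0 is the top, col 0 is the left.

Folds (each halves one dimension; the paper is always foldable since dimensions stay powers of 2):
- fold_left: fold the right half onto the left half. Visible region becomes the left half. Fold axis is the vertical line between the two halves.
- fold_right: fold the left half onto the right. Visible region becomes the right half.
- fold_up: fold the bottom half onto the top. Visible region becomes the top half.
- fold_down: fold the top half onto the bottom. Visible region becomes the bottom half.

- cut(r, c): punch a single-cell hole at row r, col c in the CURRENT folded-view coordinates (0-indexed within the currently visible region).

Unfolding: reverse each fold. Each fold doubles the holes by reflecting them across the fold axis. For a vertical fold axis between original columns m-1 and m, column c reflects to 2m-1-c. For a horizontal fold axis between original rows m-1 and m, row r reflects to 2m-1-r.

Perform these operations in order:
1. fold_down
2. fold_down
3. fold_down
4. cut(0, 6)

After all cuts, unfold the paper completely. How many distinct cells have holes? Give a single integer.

Op 1 fold_down: fold axis h@8; visible region now rows[8,16) x cols[0,16) = 8x16
Op 2 fold_down: fold axis h@12; visible region now rows[12,16) x cols[0,16) = 4x16
Op 3 fold_down: fold axis h@14; visible region now rows[14,16) x cols[0,16) = 2x16
Op 4 cut(0, 6): punch at orig (14,6); cuts so far [(14, 6)]; region rows[14,16) x cols[0,16) = 2x16
Unfold 1 (reflect across h@14): 2 holes -> [(13, 6), (14, 6)]
Unfold 2 (reflect across h@12): 4 holes -> [(9, 6), (10, 6), (13, 6), (14, 6)]
Unfold 3 (reflect across h@8): 8 holes -> [(1, 6), (2, 6), (5, 6), (6, 6), (9, 6), (10, 6), (13, 6), (14, 6)]

Answer: 8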